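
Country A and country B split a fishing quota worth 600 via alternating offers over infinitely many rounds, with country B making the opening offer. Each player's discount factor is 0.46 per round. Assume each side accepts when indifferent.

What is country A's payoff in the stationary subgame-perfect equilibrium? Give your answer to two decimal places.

189.04

Let x be country B's share when country B proposes and y be country A's share when country A proposes.
Country A accepts iff offered ≥ 0.46·y, so x = 600 − 0.46y. Symmetrically y = 600 − 0.46x.
Substituting: x = 600 − 0.46(600 − 0.46x), giving x(1 − 0.46·0.46) = 600(1 − 0.46).
So x = 600 × 0.54 / 0.7884 ≈ 410.9589, and country A receives 600 − x ≈ 189.0411.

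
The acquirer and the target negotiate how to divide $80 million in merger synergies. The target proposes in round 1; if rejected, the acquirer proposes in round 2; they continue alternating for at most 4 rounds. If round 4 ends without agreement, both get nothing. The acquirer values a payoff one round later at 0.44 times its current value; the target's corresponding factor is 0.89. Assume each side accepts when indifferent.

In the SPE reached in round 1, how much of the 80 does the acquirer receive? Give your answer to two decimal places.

17.66

Work backward from the last round.
Round 4 (the acquirer proposes): rejection yields 0 for the target; the acquirer offers 0 and keeps 80.
Round 3 (the target proposes): the acquirer can get 80 next round, worth 0.44 × 80 = 35.2 now; the target offers that and keeps 44.8.
Round 2 (the acquirer proposes): the target can get 44.8 next round, worth 0.89 × 44.8 = 39.872 now; the acquirer offers that and keeps 40.128.
Round 1 (the target proposes): the acquirer can get 40.128 next round, worth 0.44 × 40.128 = 17.65632 now, so the target offers 17.65632, keeping 62.34368.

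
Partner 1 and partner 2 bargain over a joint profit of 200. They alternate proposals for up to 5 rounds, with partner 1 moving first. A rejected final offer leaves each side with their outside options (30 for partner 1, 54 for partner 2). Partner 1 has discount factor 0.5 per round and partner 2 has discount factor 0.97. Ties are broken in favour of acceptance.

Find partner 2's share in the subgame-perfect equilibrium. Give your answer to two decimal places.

Round 5 (partner 1 proposes): partner 2 gets 54 if talks fail, so partner 1 offers 54 and keeps 146.
Round 4 (partner 2 proposes): partner 1 can get 146 next round, worth 0.5 × 146 = 73 now, so partner 2 offers 73, keeping 127.
Round 3 (partner 1 proposes): partner 2 can get 127 next round, worth 0.97 × 127 = 123.19 now. Partner 1 offers 123.19 and keeps 200 − 123.19 = 76.81.
Round 2 (partner 2 proposes): partner 1 can get 76.81 next round, worth 0.5 × 76.81 = 38.405 now; partner 2 offers that and keeps 161.595.
Round 1 (partner 1 proposes): partner 2 can get 161.595 next round, worth 0.97 × 161.595 = 156.74715 now; partner 1 offers that and keeps 43.25285.

156.75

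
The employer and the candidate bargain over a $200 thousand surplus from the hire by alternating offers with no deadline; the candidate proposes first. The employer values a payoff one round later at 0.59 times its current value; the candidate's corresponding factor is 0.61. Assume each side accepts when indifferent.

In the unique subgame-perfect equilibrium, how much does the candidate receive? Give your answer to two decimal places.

Let x be the candidate's share when the candidate proposes and y be the employer's share when the employer proposes.
The employer accepts iff offered ≥ 0.59·y, so x = 200 − 0.59y. Symmetrically y = 200 − 0.61x.
Substituting: x = 200 − 0.59(200 − 0.61x), giving x(1 − 0.61·0.59) = 200(1 − 0.59).
So x = 200 × 0.41 / 0.6401 ≈ 128.1050, and the employer receives 200 − x ≈ 71.8950.

128.10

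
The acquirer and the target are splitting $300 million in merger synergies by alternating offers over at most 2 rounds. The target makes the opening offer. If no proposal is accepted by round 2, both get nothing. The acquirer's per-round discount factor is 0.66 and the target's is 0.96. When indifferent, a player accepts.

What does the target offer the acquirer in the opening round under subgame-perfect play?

Round 2 (the acquirer proposes): the target will accept anything ≥ 0, so the acquirer offers 0 and keeps 300.
Round 1 (the target proposes): the acquirer can get 300 next round, worth 0.66 × 300 = 198 now, so the target offers 198, keeping 102.

198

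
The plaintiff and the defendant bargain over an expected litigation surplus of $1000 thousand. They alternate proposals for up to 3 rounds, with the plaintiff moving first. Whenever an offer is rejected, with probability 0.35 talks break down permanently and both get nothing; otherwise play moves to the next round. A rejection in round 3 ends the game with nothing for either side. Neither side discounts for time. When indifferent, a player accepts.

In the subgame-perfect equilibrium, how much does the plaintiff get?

Round 3 (the plaintiff proposes): the defendant will accept anything ≥ 0, so the plaintiff offers 0 and keeps 1000.
Round 2 (the defendant proposes): rejecting gives the plaintiff an expected 0.65 × 1000 = 650, so the defendant offers 650, keeping 350.
Round 1 (the plaintiff proposes): rejecting gives the defendant an expected 0.65 × 350 = 227.5; the plaintiff offers that and keeps 772.5.

772.5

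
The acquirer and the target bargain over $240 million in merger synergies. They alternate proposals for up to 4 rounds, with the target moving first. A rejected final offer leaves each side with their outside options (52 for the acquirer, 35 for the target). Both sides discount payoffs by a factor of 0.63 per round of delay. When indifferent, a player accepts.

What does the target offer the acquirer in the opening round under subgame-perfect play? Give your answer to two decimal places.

107.20

Solve by backward induction from round 4.
Round 4 (the acquirer proposes): the target gets 35 if talks fail, so the acquirer offers 35 and keeps 205.
Round 3 (the target proposes): the acquirer can get 205 next round, worth 0.63 × 205 = 129.15 now. The target offers 129.15 and keeps 240 − 129.15 = 110.85.
Round 2 (the acquirer proposes): the target can get 110.85 next round, worth 0.63 × 110.85 = 69.8355 now; the acquirer offers that and keeps 170.1645.
Round 1 (the target proposes): the acquirer can get 170.1645 next round, worth 0.63 × 170.1645 = 107.203635 now. The target offers 107.203635 and keeps 240 − 107.203635 = 132.796365.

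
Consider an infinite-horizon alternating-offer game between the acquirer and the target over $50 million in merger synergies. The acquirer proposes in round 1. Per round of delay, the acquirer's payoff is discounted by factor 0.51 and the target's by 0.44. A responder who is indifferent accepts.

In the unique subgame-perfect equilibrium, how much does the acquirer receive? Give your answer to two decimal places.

36.10

When the acquirer proposes, the target accepts any offer worth at least 0.44 times what the target would get by proposing next round; and vice versa.
This gives x = 50 − 0.44y and y = 50 − 0.51x, where x and y are each side's share when it proposes.
Hence (1 − 0.44·0.51)x = 50(1 − 0.44), i.e. 0.7756·x = 28.
x ≈ 36.1011; the target's share is 50 − x ≈ 13.8989.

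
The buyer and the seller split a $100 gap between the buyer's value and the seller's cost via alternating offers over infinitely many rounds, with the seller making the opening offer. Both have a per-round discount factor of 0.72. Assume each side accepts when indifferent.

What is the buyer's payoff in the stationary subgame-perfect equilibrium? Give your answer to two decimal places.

Let x be the seller's share when the seller proposes and y be the buyer's share when the buyer proposes.
The buyer accepts iff offered ≥ 0.72·y, so x = 100 − 0.72y. Symmetrically y = 100 − 0.72x.
Substituting: x = 100 − 0.72(100 − 0.72x), giving x(1 − 0.72·0.72) = 100(1 − 0.72).
So x = 100 × 0.28 / 0.4816 ≈ 58.1395, and the buyer receives 100 − x ≈ 41.8605.

41.86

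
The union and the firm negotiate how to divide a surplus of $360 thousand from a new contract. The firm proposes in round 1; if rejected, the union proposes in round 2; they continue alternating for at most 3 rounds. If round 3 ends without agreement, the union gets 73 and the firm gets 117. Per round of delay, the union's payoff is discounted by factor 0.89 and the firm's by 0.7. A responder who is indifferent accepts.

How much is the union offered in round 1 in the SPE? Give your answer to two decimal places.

Round 3 (the firm proposes): the union gets 73 if talks fail, so the firm offers 73 and keeps 287.
Round 2 (the union proposes): the firm can get 287 next round, worth 0.7 × 287 = 200.9 now. The union offers 200.9 and keeps 360 − 200.9 = 159.1.
Round 1 (the firm proposes): the union can get 159.1 next round, worth 0.89 × 159.1 = 141.599 now, so the firm offers 141.599, keeping 218.401.

141.60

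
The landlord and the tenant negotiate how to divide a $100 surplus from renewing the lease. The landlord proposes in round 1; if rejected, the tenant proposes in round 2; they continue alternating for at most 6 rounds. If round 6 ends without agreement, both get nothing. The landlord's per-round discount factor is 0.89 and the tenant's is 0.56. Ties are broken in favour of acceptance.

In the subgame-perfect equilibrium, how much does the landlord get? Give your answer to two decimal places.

76.86

Round 6 (the tenant proposes): rejection yields 0 for the landlord; the tenant offers 0 and keeps 100.
Round 5 (the landlord proposes): the tenant can get 100 next round, worth 0.56 × 100 = 56 now. The landlord offers 56 and keeps 100 − 56 = 44.
Round 4 (the tenant proposes): the landlord can get 44 next round, worth 0.89 × 44 = 39.16 now; the tenant offers that and keeps 60.84.
Round 3 (the landlord proposes): the tenant can get 60.84 next round, worth 0.56 × 60.84 = 34.0704 now; the landlord offers that and keeps 65.9296.
Round 2 (the tenant proposes): the landlord can get 65.9296 next round, worth 0.89 × 65.9296 = 58.677344 now, so the tenant offers 58.677344, keeping 41.322656.
Round 1 (the landlord proposes): the tenant can get 41.322656 next round, worth 0.56 × 41.322656 = 23.14068736 now, so the landlord offers 23.14068736, keeping 76.85931264.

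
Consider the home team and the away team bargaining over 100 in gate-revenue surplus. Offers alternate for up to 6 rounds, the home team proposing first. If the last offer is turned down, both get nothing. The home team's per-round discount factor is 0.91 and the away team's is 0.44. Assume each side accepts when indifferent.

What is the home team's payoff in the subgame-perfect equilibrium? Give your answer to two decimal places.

87.40

Solve by backward induction from round 6.
Round 6 (the away team proposes): the home team will accept anything ≥ 0, so the away team offers 0 and keeps 100.
Round 5 (the home team proposes): the away team can get 100 next round, worth 0.44 × 100 = 44 now. The home team offers 44 and keeps 100 − 44 = 56.
Round 4 (the away team proposes): the home team can get 56 next round, worth 0.91 × 56 = 50.96 now; the away team offers that and keeps 49.04.
Round 3 (the home team proposes): the away team can get 49.04 next round, worth 0.44 × 49.04 = 21.5776 now, so the home team offers 21.5776, keeping 78.4224.
Round 2 (the away team proposes): the home team can get 78.4224 next round, worth 0.91 × 78.4224 = 71.364384 now, so the away team offers 71.364384, keeping 28.635616.
Round 1 (the home team proposes): the away team can get 28.635616 next round, worth 0.44 × 28.635616 = 12.59967104 now. The home team offers 12.59967104 and keeps 100 − 12.59967104 = 87.40032896.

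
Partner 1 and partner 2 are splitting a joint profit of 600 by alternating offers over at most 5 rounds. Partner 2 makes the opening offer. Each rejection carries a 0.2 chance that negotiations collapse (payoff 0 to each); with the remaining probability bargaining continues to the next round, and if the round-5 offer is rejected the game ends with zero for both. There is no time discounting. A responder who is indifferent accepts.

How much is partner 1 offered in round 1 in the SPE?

Round 5 (partner 2 proposes): partner 1 will accept anything ≥ 0, so partner 2 offers 0 and keeps 600.
Round 4 (partner 1 proposes): rejecting gives partner 2 an expected 0.8 × 600 = 480, so partner 1 offers 480, keeping 120.
Round 3 (partner 2 proposes): rejecting gives partner 1 an expected 0.8 × 120 = 96, so partner 2 offers 96, keeping 504.
Round 2 (partner 1 proposes): rejecting gives partner 2 an expected 0.8 × 504 = 403.2, so partner 1 offers 403.2, keeping 196.8.
Round 1 (partner 2 proposes): rejecting gives partner 1 an expected 0.8 × 196.8 = 157.44; partner 2 offers that and keeps 442.56.

157.44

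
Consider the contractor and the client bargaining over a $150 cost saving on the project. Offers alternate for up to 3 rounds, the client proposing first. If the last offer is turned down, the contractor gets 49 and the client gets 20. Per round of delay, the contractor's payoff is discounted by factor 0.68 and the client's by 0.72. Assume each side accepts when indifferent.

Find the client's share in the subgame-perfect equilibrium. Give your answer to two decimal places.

Round 3 (the client proposes): the contractor gets 49 if talks fail, so the client offers 49 and keeps 101.
Round 2 (the contractor proposes): the client can get 101 next round, worth 0.72 × 101 = 72.72 now. The contractor offers 72.72 and keeps 150 − 72.72 = 77.28.
Round 1 (the client proposes): the contractor can get 77.28 next round, worth 0.68 × 77.28 = 52.5504 now, so the client offers 52.5504, keeping 97.4496.

97.45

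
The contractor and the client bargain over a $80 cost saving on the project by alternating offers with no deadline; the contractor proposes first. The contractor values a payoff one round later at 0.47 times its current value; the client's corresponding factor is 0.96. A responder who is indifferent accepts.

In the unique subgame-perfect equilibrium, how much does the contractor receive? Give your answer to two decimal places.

5.83

Let x be the contractor's share when the contractor proposes and y be the client's share when the client proposes.
The client accepts iff offered ≥ 0.96·y, so x = 80 − 0.96y. Symmetrically y = 80 − 0.47x.
Substituting: x = 80 − 0.96(80 − 0.47x), giving x(1 − 0.47·0.96) = 80(1 − 0.96).
So x = 80 × 0.04 / 0.5488 ≈ 5.8309, and the client receives 80 − x ≈ 74.1691.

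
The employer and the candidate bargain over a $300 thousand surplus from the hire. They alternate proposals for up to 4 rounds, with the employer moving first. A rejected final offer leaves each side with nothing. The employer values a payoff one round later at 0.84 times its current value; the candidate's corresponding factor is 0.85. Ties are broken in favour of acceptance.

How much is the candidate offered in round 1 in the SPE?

Work backward from the last round.
Round 4 (the candidate proposes): rejection yields 0 for the employer; the candidate offers 0 and keeps 300.
Round 3 (the employer proposes): the candidate can get 300 next round, worth 0.85 × 300 = 255 now; the employer offers that and keeps 45.
Round 2 (the candidate proposes): the employer can get 45 next round, worth 0.84 × 45 = 37.8 now, so the candidate offers 37.8, keeping 262.2.
Round 1 (the employer proposes): the candidate can get 262.2 next round, worth 0.85 × 262.2 = 222.87 now. The employer offers 222.87 and keeps 300 − 222.87 = 77.13.

222.87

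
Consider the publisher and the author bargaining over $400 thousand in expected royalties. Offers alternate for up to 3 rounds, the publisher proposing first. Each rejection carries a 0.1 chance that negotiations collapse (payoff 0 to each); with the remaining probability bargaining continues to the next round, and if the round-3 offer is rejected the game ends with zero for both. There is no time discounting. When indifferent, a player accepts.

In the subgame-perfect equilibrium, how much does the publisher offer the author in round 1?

By backward induction:
Round 3 (the publisher proposes): rejection yields 0 for the author; the publisher offers 0 and keeps 400.
Round 2 (the author proposes): rejecting gives the publisher an expected 0.9 × 400 = 360. The author offers 360 and keeps 400 − 360 = 40.
Round 1 (the publisher proposes): rejecting gives the author an expected 0.9 × 40 = 36, so the publisher offers 36, keeping 364.

36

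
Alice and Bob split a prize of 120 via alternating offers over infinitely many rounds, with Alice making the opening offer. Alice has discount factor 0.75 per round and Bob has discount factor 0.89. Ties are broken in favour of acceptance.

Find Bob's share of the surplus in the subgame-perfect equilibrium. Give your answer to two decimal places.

80.30

In a stationary SPE each proposer offers the other exactly their discounted continuation value.
If Alice keeps x when proposing and Bob keeps y when proposing, then x = 120 − 0.89y and y = 120 − 0.75x.
Solving: x = 120(1 − 0.89) / (1 − 0.75·0.89) = 13.2 / 0.3325 ≈ 39.6992.
Bob gets 120 − 39.6992 ≈ 80.3008.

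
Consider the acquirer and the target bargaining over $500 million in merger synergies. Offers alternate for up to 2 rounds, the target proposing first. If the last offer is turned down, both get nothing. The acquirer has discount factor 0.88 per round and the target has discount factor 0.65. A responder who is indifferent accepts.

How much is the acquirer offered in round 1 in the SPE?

By backward induction:
Round 2 (the acquirer proposes): the target will accept anything ≥ 0, so the acquirer offers 0 and keeps 500.
Round 1 (the target proposes): the acquirer can get 500 next round, worth 0.88 × 500 = 440 now; the target offers that and keeps 60.

440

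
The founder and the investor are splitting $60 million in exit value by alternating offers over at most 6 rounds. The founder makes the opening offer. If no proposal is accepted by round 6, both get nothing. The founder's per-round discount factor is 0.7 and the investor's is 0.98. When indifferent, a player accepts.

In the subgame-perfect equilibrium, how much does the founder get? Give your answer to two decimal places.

Work backward from the last round.
Round 6 (the investor proposes): the founder will accept anything ≥ 0, so the investor offers 0 and keeps 60.
Round 5 (the founder proposes): the investor can get 60 next round, worth 0.98 × 60 = 58.8 now, so the founder offers 58.8, keeping 1.2.
Round 4 (the investor proposes): the founder can get 1.2 next round, worth 0.7 × 1.2 = 0.84 now, so the investor offers 0.84, keeping 59.16.
Round 3 (the founder proposes): the investor can get 59.16 next round, worth 0.98 × 59.16 = 57.9768 now. The founder offers 57.9768 and keeps 60 − 57.9768 = 2.0232.
Round 2 (the investor proposes): the founder can get 2.0232 next round, worth 0.7 × 2.0232 = 1.41624 now. The investor offers 1.41624 and keeps 60 − 1.41624 = 58.58376.
Round 1 (the founder proposes): the investor can get 58.58376 next round, worth 0.98 × 58.58376 = 57.4120848 now. The founder offers 57.4120848 and keeps 60 − 57.4120848 = 2.5879152.

2.59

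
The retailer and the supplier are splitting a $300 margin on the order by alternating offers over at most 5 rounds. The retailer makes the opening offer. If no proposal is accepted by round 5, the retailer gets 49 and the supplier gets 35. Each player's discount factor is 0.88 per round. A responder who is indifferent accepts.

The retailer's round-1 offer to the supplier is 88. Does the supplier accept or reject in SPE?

Accept

Round 5 (the retailer proposes): the supplier gets 35 if talks fail, so the retailer offers 35 and keeps 265.
Round 4 (the supplier proposes): the retailer can get 265 next round, worth 0.88 × 265 = 233.2 now, so the supplier offers 233.2, keeping 66.8.
Round 3 (the retailer proposes): the supplier can get 66.8 next round, worth 0.88 × 66.8 = 58.784 now. The retailer offers 58.784 and keeps 300 − 58.784 = 241.216.
Round 2 (the supplier proposes): the retailer can get 241.216 next round, worth 0.88 × 241.216 = 212.27008 now; the supplier offers that and keeps 87.72992.
So by rejecting in round 1, the supplier gets 87.72992 next round, worth 0.88 × 87.72992 = 77.2023296 now.
Offer 88 ≥ 77.2023296, so the supplier accepts.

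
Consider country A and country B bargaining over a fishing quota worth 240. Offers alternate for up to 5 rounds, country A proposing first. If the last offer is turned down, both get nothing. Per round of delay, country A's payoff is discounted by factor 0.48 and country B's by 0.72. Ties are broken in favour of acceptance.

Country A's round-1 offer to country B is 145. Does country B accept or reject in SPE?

Accept

Round 5 (country A proposes): country B will accept anything ≥ 0, so country A offers 0 and keeps 240.
Round 4 (country B proposes): country A can get 240 next round, worth 0.48 × 240 = 115.2 now; country B offers that and keeps 124.8.
Round 3 (country A proposes): country B can get 124.8 next round, worth 0.72 × 124.8 = 89.856 now. Country A offers 89.856 and keeps 240 − 89.856 = 150.144.
Round 2 (country B proposes): country A can get 150.144 next round, worth 0.48 × 150.144 = 72.06912 now; country B offers that and keeps 167.93088.
So by rejecting in round 1, country B gets 167.93088 next round, worth 0.72 × 167.93088 = 120.9102336 now.
Offer 145 ≥ 120.9102336, so country B accepts.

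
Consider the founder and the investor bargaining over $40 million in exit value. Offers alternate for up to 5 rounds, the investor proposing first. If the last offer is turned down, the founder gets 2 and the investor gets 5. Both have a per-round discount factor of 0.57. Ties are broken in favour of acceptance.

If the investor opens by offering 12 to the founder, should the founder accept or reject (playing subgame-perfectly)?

Round 5 (the investor proposes): the founder gets 2 if talks fail, so the investor offers 2 and keeps 38.
Round 4 (the founder proposes): the investor can get 38 next round, worth 0.57 × 38 = 21.66 now, so the founder offers 21.66, keeping 18.34.
Round 3 (the investor proposes): the founder can get 18.34 next round, worth 0.57 × 18.34 = 10.4538 now, so the investor offers 10.4538, keeping 29.5462.
Round 2 (the founder proposes): the investor can get 29.5462 next round, worth 0.57 × 29.5462 = 16.841334 now; the founder offers that and keeps 23.158666.
So by rejecting in round 1, the founder gets 23.158666 next round, worth 0.57 × 23.158666 = 13.20043962 now.
Offer 12 < 13.20043962, so the founder rejects.

Reject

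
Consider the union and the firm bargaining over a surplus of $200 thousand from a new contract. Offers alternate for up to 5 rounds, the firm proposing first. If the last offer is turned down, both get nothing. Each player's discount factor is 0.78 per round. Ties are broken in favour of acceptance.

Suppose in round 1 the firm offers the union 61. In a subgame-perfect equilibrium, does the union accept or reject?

Round 5 (the firm proposes): the union will accept anything ≥ 0, so the firm offers 0 and keeps 200.
Round 4 (the union proposes): the firm can get 200 next round, worth 0.78 × 200 = 156 now; the union offers that and keeps 44.
Round 3 (the firm proposes): the union can get 44 next round, worth 0.78 × 44 = 34.32 now. The firm offers 34.32 and keeps 200 − 34.32 = 165.68.
Round 2 (the union proposes): the firm can get 165.68 next round, worth 0.78 × 165.68 = 129.2304 now. The union offers 129.2304 and keeps 200 − 129.2304 = 70.7696.
So by rejecting in round 1, the union gets 70.7696 next round, worth 0.78 × 70.7696 = 55.200288 now.
Offer 61 ≥ 55.200288, so the union accepts.

Accept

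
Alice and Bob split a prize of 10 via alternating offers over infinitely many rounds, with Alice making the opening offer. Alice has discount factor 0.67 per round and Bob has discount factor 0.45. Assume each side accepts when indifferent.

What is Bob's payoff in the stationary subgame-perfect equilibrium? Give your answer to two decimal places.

2.13

In a stationary SPE each proposer offers the other exactly their discounted continuation value.
If Alice keeps x when proposing and Bob keeps y when proposing, then x = 10 − 0.45y and y = 10 − 0.67x.
Solving: x = 10(1 − 0.45) / (1 − 0.67·0.45) = 5.5 / 0.6985 ≈ 7.8740.
Bob gets 10 − 7.8740 ≈ 2.1260.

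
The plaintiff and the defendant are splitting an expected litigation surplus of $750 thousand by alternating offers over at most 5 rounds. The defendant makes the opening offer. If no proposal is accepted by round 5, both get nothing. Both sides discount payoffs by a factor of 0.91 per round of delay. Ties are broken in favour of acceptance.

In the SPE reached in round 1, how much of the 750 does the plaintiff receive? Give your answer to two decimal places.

112.29

By backward induction:
Round 5 (the defendant proposes): rejection yields 0 for the plaintiff; the defendant offers 0 and keeps 750.
Round 4 (the plaintiff proposes): the defendant can get 750 next round, worth 0.91 × 750 = 682.5 now; the plaintiff offers that and keeps 67.5.
Round 3 (the defendant proposes): the plaintiff can get 67.5 next round, worth 0.91 × 67.5 = 61.425 now; the defendant offers that and keeps 688.575.
Round 2 (the plaintiff proposes): the defendant can get 688.575 next round, worth 0.91 × 688.575 = 626.60325 now, so the plaintiff offers 626.60325, keeping 123.39675.
Round 1 (the defendant proposes): the plaintiff can get 123.39675 next round, worth 0.91 × 123.39675 = 112.2910425 now, so the defendant offers 112.2910425, keeping 637.7089575.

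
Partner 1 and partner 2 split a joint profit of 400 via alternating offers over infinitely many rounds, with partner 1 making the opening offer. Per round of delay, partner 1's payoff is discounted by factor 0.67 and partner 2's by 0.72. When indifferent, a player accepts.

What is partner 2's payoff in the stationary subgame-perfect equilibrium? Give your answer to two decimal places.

When partner 1 proposes, partner 2 accepts any offer worth at least 0.72 times what partner 2 would get by proposing next round; and vice versa.
This gives x = 400 − 0.72y and y = 400 − 0.67x, where x and y are each side's share when it proposes.
Hence (1 − 0.72·0.67)x = 400(1 − 0.72), i.e. 0.5176·x = 112.
x ≈ 216.3833; partner 2's share is 400 − x ≈ 183.6167.

183.62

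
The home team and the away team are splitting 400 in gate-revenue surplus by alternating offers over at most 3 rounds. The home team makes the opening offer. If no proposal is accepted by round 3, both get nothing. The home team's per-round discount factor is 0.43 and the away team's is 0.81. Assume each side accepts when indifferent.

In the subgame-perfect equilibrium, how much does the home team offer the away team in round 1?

Solve by backward induction from round 3.
Round 3 (the home team proposes): the away team will accept anything ≥ 0, so the home team offers 0 and keeps 400.
Round 2 (the away team proposes): the home team can get 400 next round, worth 0.43 × 400 = 172 now; the away team offers that and keeps 228.
Round 1 (the home team proposes): the away team can get 228 next round, worth 0.81 × 228 = 184.68 now; the home team offers that and keeps 215.32.

184.68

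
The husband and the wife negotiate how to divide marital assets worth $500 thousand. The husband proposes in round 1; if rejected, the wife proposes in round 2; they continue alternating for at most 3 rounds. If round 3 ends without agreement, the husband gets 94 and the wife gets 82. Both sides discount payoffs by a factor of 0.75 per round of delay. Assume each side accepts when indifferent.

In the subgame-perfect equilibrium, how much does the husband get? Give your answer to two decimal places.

360.13

Round 3 (the husband proposes): the wife gets 82 if talks fail, so the husband offers 82 and keeps 418.
Round 2 (the wife proposes): the husband can get 418 next round, worth 0.75 × 418 = 313.5 now; the wife offers that and keeps 186.5.
Round 1 (the husband proposes): the wife can get 186.5 next round, worth 0.75 × 186.5 = 139.875 now; the husband offers that and keeps 360.125.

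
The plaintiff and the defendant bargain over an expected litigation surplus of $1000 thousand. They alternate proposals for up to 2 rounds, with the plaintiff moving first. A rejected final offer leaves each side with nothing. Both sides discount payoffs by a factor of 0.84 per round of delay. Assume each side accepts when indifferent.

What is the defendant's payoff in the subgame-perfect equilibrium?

Round 2 (the defendant proposes): rejection yields 0 for the plaintiff; the defendant offers 0 and keeps 1000.
Round 1 (the plaintiff proposes): the defendant can get 1000 next round, worth 0.84 × 1000 = 840 now, so the plaintiff offers 840, keeping 160.

840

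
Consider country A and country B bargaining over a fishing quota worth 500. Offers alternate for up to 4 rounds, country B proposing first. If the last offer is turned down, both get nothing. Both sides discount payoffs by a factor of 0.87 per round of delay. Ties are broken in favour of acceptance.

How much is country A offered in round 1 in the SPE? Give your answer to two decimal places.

385.80

Solve by backward induction from round 4.
Round 4 (country A proposes): rejection yields 0 for country B; country A offers 0 and keeps 500.
Round 3 (country B proposes): country A can get 500 next round, worth 0.87 × 500 = 435 now, so country B offers 435, keeping 65.
Round 2 (country A proposes): country B can get 65 next round, worth 0.87 × 65 = 56.55 now, so country A offers 56.55, keeping 443.45.
Round 1 (country B proposes): country A can get 443.45 next round, worth 0.87 × 443.45 = 385.8015 now. Country B offers 385.8015 and keeps 500 − 385.8015 = 114.1985.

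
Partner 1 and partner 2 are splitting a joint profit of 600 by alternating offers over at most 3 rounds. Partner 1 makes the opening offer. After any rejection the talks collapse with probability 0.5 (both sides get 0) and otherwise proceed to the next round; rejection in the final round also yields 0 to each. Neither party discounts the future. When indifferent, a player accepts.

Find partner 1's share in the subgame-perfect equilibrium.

By backward induction:
Round 3 (partner 1 proposes): partner 2 will accept anything ≥ 0, so partner 1 offers 0 and keeps 600.
Round 2 (partner 2 proposes): rejecting gives partner 1 an expected 0.5 × 600 = 300, so partner 2 offers 300, keeping 300.
Round 1 (partner 1 proposes): rejecting gives partner 2 an expected 0.5 × 300 = 150, so partner 1 offers 150, keeping 450.

450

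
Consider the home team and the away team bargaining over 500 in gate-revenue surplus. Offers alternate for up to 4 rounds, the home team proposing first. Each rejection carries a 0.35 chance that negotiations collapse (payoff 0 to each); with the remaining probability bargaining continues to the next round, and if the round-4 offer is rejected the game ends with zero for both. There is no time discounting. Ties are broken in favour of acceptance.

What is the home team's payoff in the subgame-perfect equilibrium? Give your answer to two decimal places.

Round 4 (the away team proposes): rejection yields 0 for the home team; the away team offers 0 and keeps 500.
Round 3 (the home team proposes): rejecting gives the away team an expected 0.65 × 500 = 325. The home team offers 325 and keeps 500 − 325 = 175.
Round 2 (the away team proposes): rejecting gives the home team an expected 0.65 × 175 = 113.75, so the away team offers 113.75, keeping 386.25.
Round 1 (the home team proposes): rejecting gives the away team an expected 0.65 × 386.25 = 251.0625. The home team offers 251.0625 and keeps 500 − 251.0625 = 248.9375.

248.94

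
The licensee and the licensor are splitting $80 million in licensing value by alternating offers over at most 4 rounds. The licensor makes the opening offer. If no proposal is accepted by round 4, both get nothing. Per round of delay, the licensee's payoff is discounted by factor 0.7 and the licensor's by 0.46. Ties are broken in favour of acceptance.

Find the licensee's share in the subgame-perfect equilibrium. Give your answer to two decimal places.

Round 4 (the licensee proposes): rejection yields 0 for the licensor; the licensee offers 0 and keeps 80.
Round 3 (the licensor proposes): the licensee can get 80 next round, worth 0.7 × 80 = 56 now. The licensor offers 56 and keeps 80 − 56 = 24.
Round 2 (the licensee proposes): the licensor can get 24 next round, worth 0.46 × 24 = 11.04 now; the licensee offers that and keeps 68.96.
Round 1 (the licensor proposes): the licensee can get 68.96 next round, worth 0.7 × 68.96 = 48.272 now, so the licensor offers 48.272, keeping 31.728.

48.27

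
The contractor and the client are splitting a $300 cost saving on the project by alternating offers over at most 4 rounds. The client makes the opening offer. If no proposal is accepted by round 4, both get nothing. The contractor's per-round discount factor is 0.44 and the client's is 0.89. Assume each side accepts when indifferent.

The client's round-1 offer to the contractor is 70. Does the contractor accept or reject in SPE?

Accept

Round 4 (the contractor proposes): the client will accept anything ≥ 0, so the contractor offers 0 and keeps 300.
Round 3 (the client proposes): the contractor can get 300 next round, worth 0.44 × 300 = 132 now, so the client offers 132, keeping 168.
Round 2 (the contractor proposes): the client can get 168 next round, worth 0.89 × 168 = 149.52 now, so the contractor offers 149.52, keeping 150.48.
So by rejecting in round 1, the contractor gets 150.48 next round, worth 0.44 × 150.48 = 66.2112 now.
Offer 70 ≥ 66.2112, so the contractor accepts.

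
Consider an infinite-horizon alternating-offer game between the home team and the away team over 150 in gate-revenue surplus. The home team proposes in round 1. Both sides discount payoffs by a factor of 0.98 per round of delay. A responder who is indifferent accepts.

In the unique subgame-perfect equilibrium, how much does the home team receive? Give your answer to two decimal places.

75.76

When the home team proposes, the away team accepts any offer worth at least 0.98 times what the away team would get by proposing next round; and vice versa.
This gives x = 150 − 0.98y and y = 150 − 0.98x, where x and y are each side's share when it proposes.
Hence (1 − 0.98·0.98)x = 150(1 − 0.98), i.e. 0.0396·x = 3.
x ≈ 75.7576; the away team's share is 150 − x ≈ 74.2424.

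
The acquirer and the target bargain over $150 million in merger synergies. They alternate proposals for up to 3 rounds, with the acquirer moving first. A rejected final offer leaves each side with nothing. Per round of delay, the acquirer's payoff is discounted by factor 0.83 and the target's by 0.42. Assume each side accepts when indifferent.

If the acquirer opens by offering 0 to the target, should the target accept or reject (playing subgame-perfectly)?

Round 3 (the acquirer proposes): rejection yields 0 for the target; the acquirer offers 0 and keeps 150.
Round 2 (the target proposes): the acquirer can get 150 next round, worth 0.83 × 150 = 124.5 now; the target offers that and keeps 25.5.
So by rejecting in round 1, the target gets 25.5 next round, worth 0.42 × 25.5 = 10.71 now.
Offer 0 < 10.71, so the target rejects.

Reject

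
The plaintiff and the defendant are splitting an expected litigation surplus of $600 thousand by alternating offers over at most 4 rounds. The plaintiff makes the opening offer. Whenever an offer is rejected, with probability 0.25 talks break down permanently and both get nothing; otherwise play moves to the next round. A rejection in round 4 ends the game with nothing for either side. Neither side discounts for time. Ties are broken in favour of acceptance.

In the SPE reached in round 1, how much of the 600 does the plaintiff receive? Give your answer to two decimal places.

By backward induction:
Round 4 (the defendant proposes): the plaintiff will accept anything ≥ 0, so the defendant offers 0 and keeps 600.
Round 3 (the plaintiff proposes): rejecting gives the defendant an expected 0.75 × 600 = 450, so the plaintiff offers 450, keeping 150.
Round 2 (the defendant proposes): rejecting gives the plaintiff an expected 0.75 × 150 = 112.5, so the defendant offers 112.5, keeping 487.5.
Round 1 (the plaintiff proposes): rejecting gives the defendant an expected 0.75 × 487.5 = 365.625. The plaintiff offers 365.625 and keeps 600 − 365.625 = 234.375.

234.38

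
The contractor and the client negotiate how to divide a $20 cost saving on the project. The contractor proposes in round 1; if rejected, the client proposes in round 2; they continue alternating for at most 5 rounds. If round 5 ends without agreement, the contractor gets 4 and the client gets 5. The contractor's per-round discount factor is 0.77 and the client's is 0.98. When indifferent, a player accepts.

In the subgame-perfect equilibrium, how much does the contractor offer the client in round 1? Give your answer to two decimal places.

10.76

By backward induction:
Round 5 (the contractor proposes): the client gets 5 if talks fail, so the contractor offers 5 and keeps 15.
Round 4 (the client proposes): the contractor can get 15 next round, worth 0.77 × 15 = 11.55 now. The client offers 11.55 and keeps 20 − 11.55 = 8.45.
Round 3 (the contractor proposes): the client can get 8.45 next round, worth 0.98 × 8.45 = 8.281 now. The contractor offers 8.281 and keeps 20 − 8.281 = 11.719.
Round 2 (the client proposes): the contractor can get 11.719 next round, worth 0.77 × 11.719 = 9.02363 now; the client offers that and keeps 10.97637.
Round 1 (the contractor proposes): the client can get 10.97637 next round, worth 0.98 × 10.97637 = 10.7568426 now, so the contractor offers 10.7568426, keeping 9.2431574.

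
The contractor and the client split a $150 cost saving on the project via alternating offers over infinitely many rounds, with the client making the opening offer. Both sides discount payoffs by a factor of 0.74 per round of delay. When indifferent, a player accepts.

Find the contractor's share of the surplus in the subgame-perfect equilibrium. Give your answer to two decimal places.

63.79

When the client proposes, the contractor accepts any offer worth at least 0.74 times what the contractor would get by proposing next round; and vice versa.
This gives x = 150 − 0.74y and y = 150 − 0.74x, where x and y are each side's share when it proposes.
Hence (1 − 0.74·0.74)x = 150(1 − 0.74), i.e. 0.4524·x = 39.
x ≈ 86.2069; the contractor's share is 150 − x ≈ 63.7931.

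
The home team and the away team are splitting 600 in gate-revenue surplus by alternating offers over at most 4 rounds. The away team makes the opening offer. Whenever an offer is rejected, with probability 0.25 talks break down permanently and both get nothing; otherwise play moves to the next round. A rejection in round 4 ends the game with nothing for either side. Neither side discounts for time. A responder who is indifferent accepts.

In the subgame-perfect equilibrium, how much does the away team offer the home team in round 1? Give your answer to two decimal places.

365.63

Round 4 (the home team proposes): rejection yields 0 for the away team; the home team offers 0 and keeps 600.
Round 3 (the away team proposes): rejecting gives the home team an expected 0.75 × 600 = 450; the away team offers that and keeps 150.
Round 2 (the home team proposes): rejecting gives the away team an expected 0.75 × 150 = 112.5. The home team offers 112.5 and keeps 600 − 112.5 = 487.5.
Round 1 (the away team proposes): rejecting gives the home team an expected 0.75 × 487.5 = 365.625, so the away team offers 365.625, keeping 234.375.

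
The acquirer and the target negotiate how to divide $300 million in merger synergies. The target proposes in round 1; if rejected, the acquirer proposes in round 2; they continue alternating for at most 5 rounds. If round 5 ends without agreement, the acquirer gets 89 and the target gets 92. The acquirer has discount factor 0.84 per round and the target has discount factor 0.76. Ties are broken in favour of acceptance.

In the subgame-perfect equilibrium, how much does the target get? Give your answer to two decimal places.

Round 5 (the target proposes): the acquirer gets 89 if talks fail, so the target offers 89 and keeps 211.
Round 4 (the acquirer proposes): the target can get 211 next round, worth 0.76 × 211 = 160.36 now, so the acquirer offers 160.36, keeping 139.64.
Round 3 (the target proposes): the acquirer can get 139.64 next round, worth 0.84 × 139.64 = 117.2976 now, so the target offers 117.2976, keeping 182.7024.
Round 2 (the acquirer proposes): the target can get 182.7024 next round, worth 0.76 × 182.7024 = 138.853824 now; the acquirer offers that and keeps 161.146176.
Round 1 (the target proposes): the acquirer can get 161.146176 next round, worth 0.84 × 161.146176 = 135.36278784 now, so the target offers 135.36278784, keeping 164.63721216.

164.64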